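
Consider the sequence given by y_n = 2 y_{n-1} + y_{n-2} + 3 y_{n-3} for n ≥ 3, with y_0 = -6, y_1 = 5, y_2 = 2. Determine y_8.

-221

y_3 = 2·2 + 5 + 3·(-6) = -9
y_4 = 2·(-9) + 2 + 3·5 = -1
y_5 = 2·(-1) + (-9) + 3·2 = -5
y_6 = 2·(-5) + (-1) + 3·(-9) = -38
y_7 = 2·(-38) + (-5) + 3·(-1) = -84
y_8 = 2·(-84) + (-38) + 3·(-5) = -221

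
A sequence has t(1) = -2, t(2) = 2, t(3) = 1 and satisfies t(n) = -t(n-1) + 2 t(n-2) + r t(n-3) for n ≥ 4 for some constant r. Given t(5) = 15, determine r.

t(4) = 3 - 2r
t(5) = -1 + 4r
So -1 + 4r = 15, giving r = 4.

4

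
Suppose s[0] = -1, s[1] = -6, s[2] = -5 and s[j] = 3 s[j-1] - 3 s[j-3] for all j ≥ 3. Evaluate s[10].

s[3] = 3·(-5) - 3·(-1) = -12
s[4] = 3·(-12) - 3·(-6) = -18
s[5] = 3·(-18) - 3·(-5) = -39
s[6] = 3·(-39) - 3·(-12) = -81
s[7] = 3·(-81) - 3·(-18) = -189
s[8] = 3·(-189) - 3·(-39) = -450
s[9] = 3·(-450) - 3·(-81) = -1107
s[10] = 3·(-1107) - 3·(-189) = -2754

-2754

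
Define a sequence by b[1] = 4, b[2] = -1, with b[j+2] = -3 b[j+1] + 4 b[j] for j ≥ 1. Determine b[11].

1048579

b[3] = -3*(-1) + 4*4 = 19
b[4] = -3*19 + 4*(-1) = -61
b[5] = -3*(-61) + 4*19 = 259
b[6] = -3*259 + 4*(-61) = -1021
b[7] = -3*(-1021) + 4*259 = 4099
b[8] = -3*4099 + 4*(-1021) = -16381
b[9] = -3*(-16381) + 4*4099 = 65539
b[10] = -3*65539 + 4*(-16381) = -262141
b[11] = -3*(-262141) + 4*65539 = 1048579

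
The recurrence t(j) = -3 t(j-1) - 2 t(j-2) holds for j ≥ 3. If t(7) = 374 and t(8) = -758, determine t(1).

Rearranging, t(j-2) = (t(j) + 3 t(j-1)) / -2.
t(6) = (-758 + 3·374) / -2 = 364/-2 = -182
t(5) = (374 + 3·(-182)) / -2 = -172/-2 = 86
t(4) = (-182 + 3·86) / -2 = 76/-2 = -38
t(3) = (86 + 3·(-38)) / -2 = -28/-2 = 14
t(2) = (-38 + 3·14) / -2 = 4/-2 = -2
t(1) = (14 + 3·(-2)) / -2 = 8/-2 = -4

-4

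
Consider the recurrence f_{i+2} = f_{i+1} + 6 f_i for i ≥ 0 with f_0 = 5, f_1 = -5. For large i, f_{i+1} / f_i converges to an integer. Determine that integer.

The characteristic equation is r^2 - r - 6 = 0, which factors as (r - 3)(r + 2) = 0.
So the roots are 3 and -2. Since |3| > |-2| and the coefficient of 3^i is non-zero, the ratio tends to 3.

3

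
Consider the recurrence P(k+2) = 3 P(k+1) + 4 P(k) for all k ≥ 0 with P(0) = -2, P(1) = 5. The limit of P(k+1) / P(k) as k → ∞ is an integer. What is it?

The characteristic equation is r^2 - 3r - 4 = 0, which factors as (r - 4)(r + 1) = 0.
So the roots are 4 and -1. Since |4| > |-1| and the coefficient of 4^k is non-zero, the ratio tends to 4.

4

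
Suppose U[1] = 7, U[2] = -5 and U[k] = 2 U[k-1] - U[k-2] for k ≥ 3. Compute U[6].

-53

U[3] = 2·(-5) - 7 = -17
U[4] = 2·(-17) - (-5) = -29
U[5] = 2·(-29) - (-17) = -41
U[6] = 2·(-41) - (-29) = -53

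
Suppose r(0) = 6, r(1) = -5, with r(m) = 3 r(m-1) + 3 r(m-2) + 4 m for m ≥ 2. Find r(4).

139

r(2) = 3*(-5) + 3*6 + 8 = 11
r(3) = 3*11 + 3*(-5) + 12 = 30
r(4) = 3*30 + 3*11 + 16 = 139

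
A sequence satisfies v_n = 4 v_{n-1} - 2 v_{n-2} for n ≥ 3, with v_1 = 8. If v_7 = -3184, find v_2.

-1

Let v_2 = x.
v_3 = -16 + 4x
v_4 = -64 + 14x
v_5 = -224 + 48x
v_6 = -768 + 164x
v_7 = -2624 + 560x
So -2624 + 560x = -3184, giving x = -1.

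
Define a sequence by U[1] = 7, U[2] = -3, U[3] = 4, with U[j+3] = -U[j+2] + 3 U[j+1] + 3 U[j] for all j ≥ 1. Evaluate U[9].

-113

U[4] = -4 + 3*(-3) + 3*7 = 8
U[5] = -8 + 3*4 + 3*(-3) = -5
U[6] = -(-5) + 3*8 + 3*4 = 41
U[7] = -41 + 3*(-5) + 3*8 = -32
U[8] = -(-32) + 3*41 + 3*(-5) = 140
U[9] = -140 + 3*(-32) + 3*41 = -113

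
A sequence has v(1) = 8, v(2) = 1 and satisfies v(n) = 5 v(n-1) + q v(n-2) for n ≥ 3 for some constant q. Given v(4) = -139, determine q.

-4

v(3) = 5 + 8q
v(4) = 25 + 41q
So 25 + 41q = -139, giving q = -4.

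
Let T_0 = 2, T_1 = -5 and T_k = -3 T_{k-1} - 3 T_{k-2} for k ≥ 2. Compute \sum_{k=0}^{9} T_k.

T_2 = -3*(-5) - 3*2 = 9
T_3 = -3*9 - 3*(-5) = -12
T_4 = -3*(-12) - 3*9 = 9
T_5 = -3*9 - 3*(-12) = 9
T_6 = -3*9 - 3*9 = -54
T_7 = -3*(-54) - 3*9 = 135
T_8 = -3*135 - 3*(-54) = -243
T_9 = -3*(-243) - 3*135 = 324
Sum = 2 + (-5) + 9 + (-12) + 9 + 9 + (-54) + 135 + (-243) + 324 = 174

174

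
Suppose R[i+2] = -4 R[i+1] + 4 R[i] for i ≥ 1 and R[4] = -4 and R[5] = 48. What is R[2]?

Rearranging, R[i-2] = (R[i] + 4 R[i-1]) / 4.
R[3] = (48 + 4(-4)) / 4 = 32/4 = 8
R[2] = (-4 + 4(8)) / 4 = 28/4 = 7

7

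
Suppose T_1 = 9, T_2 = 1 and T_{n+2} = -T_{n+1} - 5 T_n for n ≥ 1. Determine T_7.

T_3 = -1 - 5·9 = -46
T_4 = -(-46) - 5·1 = 41
T_5 = -41 - 5·(-46) = 189
T_6 = -189 - 5·41 = -394
T_7 = -(-394) - 5·189 = -551

-551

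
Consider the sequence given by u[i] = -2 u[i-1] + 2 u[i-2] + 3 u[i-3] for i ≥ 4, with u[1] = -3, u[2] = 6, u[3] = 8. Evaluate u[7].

325

u[4] = -2*8 + 2*6 + 3*(-3) = -13
u[5] = -2*(-13) + 2*8 + 3*6 = 60
u[6] = -2*60 + 2*(-13) + 3*8 = -122
u[7] = -2*(-122) + 2*60 + 3*(-13) = 325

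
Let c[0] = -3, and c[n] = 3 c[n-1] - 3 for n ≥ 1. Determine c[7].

-9840

c[1] = 3*(-3) - 3 = -12
c[2] = 3*(-12) - 3 = -39
c[3] = 3*(-39) - 3 = -120
c[4] = 3*(-120) - 3 = -363
c[5] = 3*(-363) - 3 = -1092
c[6] = 3*(-1092) - 3 = -3279
c[7] = 3*(-3279) - 3 = -9840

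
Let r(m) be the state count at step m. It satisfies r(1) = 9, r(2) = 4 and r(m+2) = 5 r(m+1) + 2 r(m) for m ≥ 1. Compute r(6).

r(3) = 5(4) + 2(9) = 38
r(4) = 5(38) + 2(4) = 198
r(5) = 5(198) + 2(38) = 1066
r(6) = 5(1066) + 2(198) = 5726

5726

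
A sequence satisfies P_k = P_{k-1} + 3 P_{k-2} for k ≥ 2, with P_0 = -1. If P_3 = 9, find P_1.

Let P_1 = x.
P_2 = -3 + x
P_3 = -3 + 4x
So -3 + 4x = 9, giving x = 3.

3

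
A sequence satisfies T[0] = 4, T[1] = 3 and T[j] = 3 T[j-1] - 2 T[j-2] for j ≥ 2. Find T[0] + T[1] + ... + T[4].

T[2] = 3(3) - 2(4) = 1
T[3] = 3(1) - 2(3) = -3
T[4] = 3(-3) - 2(1) = -11
Sum = 4 + 3 + 1 + (-3) + (-11) = -6

-6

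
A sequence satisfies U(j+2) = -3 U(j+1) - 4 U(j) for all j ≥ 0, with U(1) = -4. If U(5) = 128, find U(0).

Let U(0) = w.
U(2) = 12 - 4w
U(3) = -20 + 12w
U(4) = 12 - 20w
U(5) = 44 + 12w
So 44 + 12w = 128, giving w = 7.

7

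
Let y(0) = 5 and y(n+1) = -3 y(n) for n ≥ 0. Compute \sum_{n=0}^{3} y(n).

-100

y(1) = -3*5 = -15
y(2) = -3*(-15) = 45
y(3) = -3*45 = -135
Sum = 5 + (-15) + 45 + (-135) = -100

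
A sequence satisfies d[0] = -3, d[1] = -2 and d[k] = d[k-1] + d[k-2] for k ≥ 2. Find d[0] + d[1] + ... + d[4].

d[2] = (-2) + (-3) = -5
d[3] = (-5) + (-2) = -7
d[4] = (-7) + (-5) = -12
Sum = (-3) + (-2) + (-5) + (-7) + (-12) = -29

-29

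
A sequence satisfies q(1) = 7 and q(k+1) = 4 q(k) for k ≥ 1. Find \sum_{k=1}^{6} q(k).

q(2) = 4*7 = 28
q(3) = 4*28 = 112
q(4) = 4*112 = 448
q(5) = 4*448 = 1792
q(6) = 4*1792 = 7168
Sum = 7 + 28 + 112 + 448 + 1792 + 7168 = 9555

9555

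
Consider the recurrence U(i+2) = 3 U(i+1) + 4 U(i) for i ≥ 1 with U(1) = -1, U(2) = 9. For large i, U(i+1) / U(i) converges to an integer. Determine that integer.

The characteristic equation is r^2 - 3r - 4 = 0, which factors as (r - 4)(r + 1) = 0.
So the roots are 4 and -1. Since |4| > |-1| and the coefficient of 4^i is non-zero, the ratio tends to 4.

4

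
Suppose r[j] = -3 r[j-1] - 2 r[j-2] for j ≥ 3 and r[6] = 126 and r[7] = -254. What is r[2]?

6

Rearranging, r[j-2] = (r[j] + 3 r[j-1]) / -2.
r[5] = (-254 + 3(126)) / -2 = 124/-2 = -62
r[4] = (126 + 3(-62)) / -2 = -60/-2 = 30
r[3] = (-62 + 3(30)) / -2 = 28/-2 = -14
r[2] = (30 + 3(-14)) / -2 = -12/-2 = 6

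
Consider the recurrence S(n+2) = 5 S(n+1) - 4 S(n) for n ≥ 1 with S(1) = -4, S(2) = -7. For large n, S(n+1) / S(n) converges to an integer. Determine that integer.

The characteristic equation is r^2 - 5r + 4 = 0, which factors as (r - 4)(r - 1) = 0.
So the roots are 4 and 1. Since |4| > |1| and the coefficient of 4^n is non-zero, the ratio tends to 4.

4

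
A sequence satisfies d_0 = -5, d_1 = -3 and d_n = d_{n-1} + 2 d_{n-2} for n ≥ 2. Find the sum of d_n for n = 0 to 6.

-341

d_2 = (-3) + 2*(-5) = -13
d_3 = (-13) + 2*(-3) = -19
d_4 = (-19) + 2*(-13) = -45
d_5 = (-45) + 2*(-19) = -83
d_6 = (-83) + 2*(-45) = -173
Sum = (-5) + (-3) + (-13) + (-19) + (-45) + (-83) + (-173) = -341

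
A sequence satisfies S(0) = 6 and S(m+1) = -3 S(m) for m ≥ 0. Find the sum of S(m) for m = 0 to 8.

29526

S(1) = -3·6 = -18
S(2) = -3·(-18) = 54
S(3) = -3·54 = -162
S(4) = -3·(-162) = 486
S(5) = -3·486 = -1458
S(6) = -3·(-1458) = 4374
S(7) = -3·4374 = -13122
S(8) = -3·(-13122) = 39366
Sum = 6 + (-18) + 54 + (-162) + 486 + (-1458) + 4374 + (-13122) + 39366 = 29526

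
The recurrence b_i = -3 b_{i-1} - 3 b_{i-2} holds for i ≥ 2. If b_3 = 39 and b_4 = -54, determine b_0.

Rearranging, b_{i-2} = (b_i + 3 b_{i-1}) / -3.
b_2 = (-54 + 3·39) / -3 = 63/-3 = -21
b_1 = (39 + 3·(-21)) / -3 = -24/-3 = 8
b_0 = (-21 + 3·8) / -3 = 3/-3 = -1

-1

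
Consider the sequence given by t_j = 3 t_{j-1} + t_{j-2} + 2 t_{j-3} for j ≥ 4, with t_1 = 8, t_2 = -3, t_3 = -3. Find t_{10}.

1292

t_4 = 3·(-3) + (-3) + 2·8 = 4
t_5 = 3·4 + (-3) + 2·(-3) = 3
t_6 = 3·3 + 4 + 2·(-3) = 7
t_7 = 3·7 + 3 + 2·4 = 32
t_8 = 3·32 + 7 + 2·3 = 109
t_9 = 3·109 + 32 + 2·7 = 373
t_{10} = 3·373 + 109 + 2·32 = 1292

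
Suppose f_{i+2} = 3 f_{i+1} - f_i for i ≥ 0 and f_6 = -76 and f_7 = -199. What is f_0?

Rearranging, f_{i-2} = -(f_i - 3 f_{i-1}).
f_5 = -(-199 - 3*(-76)) = -29
f_4 = -(-76 - 3*(-29)) = -11
f_3 = -(-29 - 3*(-11)) = -4
f_2 = -(-11 - 3*(-4)) = -1
f_1 = -(-4 - 3*(-1)) = 1
f_0 = -(-1 - 3*1) = 4

4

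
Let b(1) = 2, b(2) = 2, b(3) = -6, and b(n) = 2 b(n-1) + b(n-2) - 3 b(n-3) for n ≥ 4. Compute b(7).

b(4) = 2(-6) + 2 - 3(2) = -16
b(5) = 2(-16) + (-6) - 3(2) = -44
b(6) = 2(-44) + (-16) - 3(-6) = -86
b(7) = 2(-86) + (-44) - 3(-16) = -168

-168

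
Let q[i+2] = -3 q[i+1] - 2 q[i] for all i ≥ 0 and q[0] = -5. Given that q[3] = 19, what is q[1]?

7

Let q[1] = w.
q[2] = 10 - 3w
q[3] = -30 + 7w
So -30 + 7w = 19, giving w = 7.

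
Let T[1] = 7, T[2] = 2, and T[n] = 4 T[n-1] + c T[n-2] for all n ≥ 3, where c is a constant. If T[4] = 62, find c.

1

T[3] = 8 + 7c
T[4] = 32 + 30c
So 32 + 30c = 62, giving c = 1.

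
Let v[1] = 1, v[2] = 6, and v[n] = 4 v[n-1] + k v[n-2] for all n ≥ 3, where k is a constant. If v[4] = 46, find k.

v[3] = 24 + k
v[4] = 96 + 10k
So 96 + 10k = 46, giving k = -5.

-5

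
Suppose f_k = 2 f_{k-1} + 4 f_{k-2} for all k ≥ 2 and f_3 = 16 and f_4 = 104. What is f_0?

7

Rearranging, f_{k-2} = (f_k - 2 f_{k-1}) / 4.
f_2 = (104 - 2(16)) / 4 = 72/4 = 18
f_1 = (16 - 2(18)) / 4 = -20/4 = -5
f_0 = (18 - 2(-5)) / 4 = 28/4 = 7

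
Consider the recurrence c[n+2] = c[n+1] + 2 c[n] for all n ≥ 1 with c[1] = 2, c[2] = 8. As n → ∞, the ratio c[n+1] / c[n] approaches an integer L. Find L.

The characteristic equation is r^2 - r - 2 = 0, which factors as (r - 2)(r + 1) = 0.
So the roots are 2 and -1. Since |2| > |-1| and the coefficient of 2^n is non-zero, the ratio tends to 2.

2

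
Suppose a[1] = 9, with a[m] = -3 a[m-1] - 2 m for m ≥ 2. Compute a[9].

64785

a[2] = -3*9 - 4 = -31
a[3] = -3*(-31) - 6 = 87
a[4] = -3*87 - 8 = -269
a[5] = -3*(-269) - 10 = 797
a[6] = -3*797 - 12 = -2403
a[7] = -3*(-2403) - 14 = 7195
a[8] = -3*7195 - 16 = -21601
a[9] = -3*(-21601) - 18 = 64785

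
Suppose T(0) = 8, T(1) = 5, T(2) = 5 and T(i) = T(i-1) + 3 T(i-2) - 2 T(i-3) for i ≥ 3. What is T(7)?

T(3) = 5 + 3*5 - 2*8 = 4
T(4) = 4 + 3*5 - 2*5 = 9
T(5) = 9 + 3*4 - 2*5 = 11
T(6) = 11 + 3*9 - 2*4 = 30
T(7) = 30 + 3*11 - 2*9 = 45

45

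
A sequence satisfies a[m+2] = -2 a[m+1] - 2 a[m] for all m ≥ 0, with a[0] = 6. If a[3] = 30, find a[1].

Let a[1] = x.
a[2] = -12 - 2x
a[3] = 24 + 2x
So 24 + 2x = 30, giving x = 3.

3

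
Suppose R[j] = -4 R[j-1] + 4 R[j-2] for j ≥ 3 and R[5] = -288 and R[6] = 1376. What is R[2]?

-2

Rearranging, R[j-2] = (R[j] + 4 R[j-1]) / 4.
R[4] = (1376 + 4·(-288)) / 4 = 224/4 = 56
R[3] = (-288 + 4·56) / 4 = -64/4 = -16
R[2] = (56 + 4·(-16)) / 4 = -8/4 = -2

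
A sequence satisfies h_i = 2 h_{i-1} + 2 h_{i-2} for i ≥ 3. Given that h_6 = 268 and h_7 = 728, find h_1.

Rearranging, h_{i-2} = (h_i - 2 h_{i-1}) / 2.
h_5 = (728 - 2*268) / 2 = 192/2 = 96
h_4 = (268 - 2*96) / 2 = 76/2 = 38
h_3 = (96 - 2*38) / 2 = 20/2 = 10
h_2 = (38 - 2*10) / 2 = 18/2 = 9
h_1 = (10 - 2*9) / 2 = -8/2 = -4

-4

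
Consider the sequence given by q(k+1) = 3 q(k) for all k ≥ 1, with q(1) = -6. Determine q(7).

q(2) = 3·(-6) = -18
q(3) = 3·(-18) = -54
q(4) = 3·(-54) = -162
q(5) = 3·(-162) = -486
q(6) = 3·(-486) = -1458
q(7) = 3·(-1458) = -4374

-4374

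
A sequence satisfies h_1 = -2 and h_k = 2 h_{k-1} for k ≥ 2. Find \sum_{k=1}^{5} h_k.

-62

h_2 = 2·(-2) = -4
h_3 = 2·(-4) = -8
h_4 = 2·(-8) = -16
h_5 = 2·(-16) = -32
Sum = (-2) + (-4) + (-8) + (-16) + (-32) = -62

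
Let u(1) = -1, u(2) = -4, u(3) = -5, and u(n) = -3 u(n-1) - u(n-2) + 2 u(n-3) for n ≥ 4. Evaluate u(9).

-1537

u(4) = -3·(-5) - (-4) + 2·(-1) = 17
u(5) = -3·17 - (-5) + 2·(-4) = -54
u(6) = -3·(-54) - 17 + 2·(-5) = 135
u(7) = -3·135 - (-54) + 2·17 = -317
u(8) = -3·(-317) - 135 + 2·(-54) = 708
u(9) = -3·708 - (-317) + 2·135 = -1537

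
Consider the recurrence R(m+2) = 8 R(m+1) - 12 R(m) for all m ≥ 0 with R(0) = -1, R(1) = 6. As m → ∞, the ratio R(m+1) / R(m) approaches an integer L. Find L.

The characteristic equation is r^2 - 8r + 12 = 0, which factors as (r - 6)(r - 2) = 0.
So the roots are 6 and 2. Since |6| > |2| and the coefficient of 6^m is non-zero, the ratio tends to 6.

6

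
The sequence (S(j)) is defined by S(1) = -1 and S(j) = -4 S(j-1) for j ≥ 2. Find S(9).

S(2) = -4·(-1) = 4
S(3) = -4·4 = -16
S(4) = -4·(-16) = 64
S(5) = -4·64 = -256
S(6) = -4·(-256) = 1024
S(7) = -4·1024 = -4096
S(8) = -4·(-4096) = 16384
S(9) = -4·16384 = -65536

-65536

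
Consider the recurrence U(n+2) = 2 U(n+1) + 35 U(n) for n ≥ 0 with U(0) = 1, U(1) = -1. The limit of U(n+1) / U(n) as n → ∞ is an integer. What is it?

7

The characteristic equation is r^2 - 2r - 35 = 0, which factors as (r - 7)(r + 5) = 0.
So the roots are 7 and -5. Since |7| > |-5| and the coefficient of 7^n is non-zero, the ratio tends to 7.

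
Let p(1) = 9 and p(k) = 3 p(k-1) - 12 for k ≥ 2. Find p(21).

The fixed point is -12/(1 - 3) = 6, so p(k) - 6 = 3(p(k-1) - 6).
Hence p(k) = 3·3^{k-1} + 6.
p(21) = 3·3^{20} + 6 = 3·3486784401 + 6 = 10460353209.

10460353209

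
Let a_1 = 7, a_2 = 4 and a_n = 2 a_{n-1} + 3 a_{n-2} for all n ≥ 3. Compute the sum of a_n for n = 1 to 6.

1001

a_3 = 2*4 + 3*7 = 29
a_4 = 2*29 + 3*4 = 70
a_5 = 2*70 + 3*29 = 227
a_6 = 2*227 + 3*70 = 664
Sum = 7 + 4 + 29 + 70 + 227 + 664 = 1001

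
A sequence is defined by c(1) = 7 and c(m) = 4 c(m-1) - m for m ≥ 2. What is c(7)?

25489

c(2) = 4·7 - 2 = 26
c(3) = 4·26 - 3 = 101
c(4) = 4·101 - 4 = 400
c(5) = 4·400 - 5 = 1595
c(6) = 4·1595 - 6 = 6374
c(7) = 4·6374 - 7 = 25489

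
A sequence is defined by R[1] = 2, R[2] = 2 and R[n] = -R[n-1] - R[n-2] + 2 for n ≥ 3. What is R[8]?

R[3] = -2 - 2 + 2 = -2
R[4] = -(-2) - 2 + 2 = 2
R[5] = -2 - (-2) + 2 = 2
R[6] = -2 - 2 + 2 = -2
R[7] = -(-2) - 2 + 2 = 2
R[8] = -2 - (-2) + 2 = 2

2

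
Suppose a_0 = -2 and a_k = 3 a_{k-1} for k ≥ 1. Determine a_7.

-4374

a_1 = 3(-2) = -6
a_2 = 3(-6) = -18
a_3 = 3(-18) = -54
a_4 = 3(-54) = -162
a_5 = 3(-162) = -486
a_6 = 3(-486) = -1458
a_7 = 3(-1458) = -4374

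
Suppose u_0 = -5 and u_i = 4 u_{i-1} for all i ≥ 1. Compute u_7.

u_1 = 4·(-5) = -20
u_2 = 4·(-20) = -80
u_3 = 4·(-80) = -320
u_4 = 4·(-320) = -1280
u_5 = 4·(-1280) = -5120
u_6 = 4·(-5120) = -20480
u_7 = 4·(-20480) = -81920

-81920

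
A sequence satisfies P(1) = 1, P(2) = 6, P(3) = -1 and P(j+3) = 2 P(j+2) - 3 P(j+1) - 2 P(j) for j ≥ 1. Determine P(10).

P(4) = 2(-1) - 3(6) - 2(1) = -22
P(5) = 2(-22) - 3(-1) - 2(6) = -53
P(6) = 2(-53) - 3(-22) - 2(-1) = -38
P(7) = 2(-38) - 3(-53) - 2(-22) = 127
P(8) = 2(127) - 3(-38) - 2(-53) = 474
P(9) = 2(474) - 3(127) - 2(-38) = 643
P(10) = 2(643) - 3(474) - 2(127) = -390

-390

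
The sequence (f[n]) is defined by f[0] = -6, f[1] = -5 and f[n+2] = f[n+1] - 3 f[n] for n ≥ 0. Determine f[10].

-1487

f[2] = (-5) - 3*(-6) = 13
f[3] = 13 - 3*(-5) = 28
f[4] = 28 - 3*13 = -11
f[5] = (-11) - 3*28 = -95
f[6] = (-95) - 3*(-11) = -62
f[7] = (-62) - 3*(-95) = 223
f[8] = 223 - 3*(-62) = 409
f[9] = 409 - 3*223 = -260
f[10] = (-260) - 3*409 = -1487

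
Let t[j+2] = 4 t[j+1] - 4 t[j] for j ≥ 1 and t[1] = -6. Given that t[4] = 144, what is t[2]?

Let t[2] = x.
t[3] = 24 + 4x
t[4] = 96 + 12x
So 96 + 12x = 144, giving x = 4.

4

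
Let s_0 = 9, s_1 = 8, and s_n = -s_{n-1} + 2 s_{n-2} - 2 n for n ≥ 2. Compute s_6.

s_2 = -8 + 2*9 - 4 = 6
s_3 = -6 + 2*8 - 6 = 4
s_4 = -4 + 2*6 - 8 = 0
s_5 = -0 + 2*4 - 10 = -2
s_6 = -(-2) + 2*0 - 12 = -10

-10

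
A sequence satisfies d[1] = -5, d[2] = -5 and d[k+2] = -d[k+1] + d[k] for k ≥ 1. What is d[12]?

d[3] = -(-5) + (-5) = 0
d[4] = -0 + (-5) = -5
d[5] = -(-5) + 0 = 5
d[6] = -5 + (-5) = -10
d[7] = -(-10) + 5 = 15
d[8] = -15 + (-10) = -25
d[9] = -(-25) + 15 = 40
d[10] = -40 + (-25) = -65
d[11] = -(-65) + 40 = 105
d[12] = -105 + (-65) = -170

-170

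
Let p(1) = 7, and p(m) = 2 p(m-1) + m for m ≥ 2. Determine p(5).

p(2) = 2(7) + 2 = 16
p(3) = 2(16) + 3 = 35
p(4) = 2(35) + 4 = 74
p(5) = 2(74) + 5 = 153

153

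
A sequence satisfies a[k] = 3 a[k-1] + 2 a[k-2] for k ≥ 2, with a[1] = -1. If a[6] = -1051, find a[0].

Let a[0] = z.
a[2] = -3 + 2z
a[3] = -11 + 6z
a[4] = -39 + 22z
a[5] = -139 + 78z
a[6] = -495 + 278z
So -495 + 278z = -1051, giving z = -2.

-2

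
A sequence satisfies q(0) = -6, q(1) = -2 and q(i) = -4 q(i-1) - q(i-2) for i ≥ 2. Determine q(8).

39194

q(2) = -4*(-2) - (-6) = 14
q(3) = -4*14 - (-2) = -54
q(4) = -4*(-54) - 14 = 202
q(5) = -4*202 - (-54) = -754
q(6) = -4*(-754) - 202 = 2814
q(7) = -4*2814 - (-754) = -10502
q(8) = -4*(-10502) - 2814 = 39194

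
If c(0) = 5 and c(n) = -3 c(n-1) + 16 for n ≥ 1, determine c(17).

-129140159

The fixed point is 16/(1 + 3) = 4, so c(n) - 4 = -3(c(n-1) - 4).
Hence c(n) = 1·(-3)^n + 4.
c(17) = 1·(-3)^{17} + 4 = 1·-129140163 + 4 = -129140159.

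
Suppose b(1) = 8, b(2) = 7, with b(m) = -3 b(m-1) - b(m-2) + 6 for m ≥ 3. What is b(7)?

-1208

b(3) = -3·7 - 8 + 6 = -23
b(4) = -3·(-23) - 7 + 6 = 68
b(5) = -3·68 - (-23) + 6 = -175
b(6) = -3·(-175) - 68 + 6 = 463
b(7) = -3·463 - (-175) + 6 = -1208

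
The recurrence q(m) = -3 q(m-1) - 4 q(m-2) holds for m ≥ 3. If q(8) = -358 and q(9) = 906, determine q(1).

Rearranging, q(m-2) = (q(m) + 3 q(m-1)) / -4.
q(7) = (906 + 3*(-358)) / -4 = -168/-4 = 42
q(6) = (-358 + 3*42) / -4 = -232/-4 = 58
q(5) = (42 + 3*58) / -4 = 216/-4 = -54
q(4) = (58 + 3*(-54)) / -4 = -104/-4 = 26
q(3) = (-54 + 3*26) / -4 = 24/-4 = -6
q(2) = (26 + 3*(-6)) / -4 = 8/-4 = -2
q(1) = (-6 + 3*(-2)) / -4 = -12/-4 = 3

3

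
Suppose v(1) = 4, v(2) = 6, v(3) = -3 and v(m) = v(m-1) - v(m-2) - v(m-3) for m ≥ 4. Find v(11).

v(4) = (-3) - 6 - 4 = -13
v(5) = (-13) - (-3) - 6 = -16
v(6) = (-16) - (-13) - (-3) = 0
v(7) = 0 - (-16) - (-13) = 29
v(8) = 29 - 0 - (-16) = 45
v(9) = 45 - 29 - 0 = 16
v(10) = 16 - 45 - 29 = -58
v(11) = (-58) - 16 - 45 = -119

-119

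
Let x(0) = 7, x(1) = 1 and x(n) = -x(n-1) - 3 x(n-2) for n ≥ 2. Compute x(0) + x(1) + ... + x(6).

x(2) = -1 - 3·7 = -22
x(3) = -(-22) - 3·1 = 19
x(4) = -19 - 3·(-22) = 47
x(5) = -47 - 3·19 = -104
x(6) = -(-104) - 3·47 = -37
Sum = 7 + 1 + (-22) + 19 + 47 + (-104) + (-37) = -89

-89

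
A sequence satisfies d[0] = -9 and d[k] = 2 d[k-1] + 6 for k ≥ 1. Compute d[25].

The fixed point is 6/(1 - 2) = -6, so d[k] + 6 = 2(d[k-1] + 6).
Hence d[k] = -3·2^k - 6.
d[25] = -3·2^{25} - 6 = -3·33554432 - 6 = -100663302.

-100663302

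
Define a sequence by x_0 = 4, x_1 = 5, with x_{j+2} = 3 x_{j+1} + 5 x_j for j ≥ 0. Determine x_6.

x_2 = 3(5) + 5(4) = 35
x_3 = 3(35) + 5(5) = 130
x_4 = 3(130) + 5(35) = 565
x_5 = 3(565) + 5(130) = 2345
x_6 = 3(2345) + 5(565) = 9860

9860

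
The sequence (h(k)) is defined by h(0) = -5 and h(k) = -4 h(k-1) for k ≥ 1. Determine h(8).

-327680

h(1) = -4(-5) = 20
h(2) = -4(20) = -80
h(3) = -4(-80) = 320
h(4) = -4(320) = -1280
h(5) = -4(-1280) = 5120
h(6) = -4(5120) = -20480
h(7) = -4(-20480) = 81920
h(8) = -4(81920) = -327680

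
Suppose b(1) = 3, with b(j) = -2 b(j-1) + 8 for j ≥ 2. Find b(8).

b(2) = -2·3 + 8 = 2
b(3) = -2·2 + 8 = 4
b(4) = -2·4 + 8 = 0
b(5) = -2·0 + 8 = 8
b(6) = -2·8 + 8 = -8
b(7) = -2·(-8) + 8 = 24
b(8) = -2·24 + 8 = -40

-40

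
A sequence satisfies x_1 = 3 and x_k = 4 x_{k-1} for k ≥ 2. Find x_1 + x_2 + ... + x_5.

x_2 = 4·3 = 12
x_3 = 4·12 = 48
x_4 = 4·48 = 192
x_5 = 4·192 = 768
Sum = 3 + 12 + 48 + 192 + 768 = 1023

1023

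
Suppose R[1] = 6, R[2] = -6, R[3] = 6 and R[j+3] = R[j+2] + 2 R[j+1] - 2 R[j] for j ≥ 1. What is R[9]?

6

R[4] = 6 + 2*(-6) - 2*6 = -18
R[5] = (-18) + 2*6 - 2*(-6) = 6
R[6] = 6 + 2*(-18) - 2*6 = -42
R[7] = (-42) + 2*6 - 2*(-18) = 6
R[8] = 6 + 2*(-42) - 2*6 = -90
R[9] = (-90) + 2*6 - 2*(-42) = 6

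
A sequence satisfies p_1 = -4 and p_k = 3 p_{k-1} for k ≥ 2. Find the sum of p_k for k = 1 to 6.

-1456

p_2 = 3·(-4) = -12
p_3 = 3·(-12) = -36
p_4 = 3·(-36) = -108
p_5 = 3·(-108) = -324
p_6 = 3·(-324) = -972
Sum = (-4) + (-12) + (-36) + (-108) + (-324) + (-972) = -1456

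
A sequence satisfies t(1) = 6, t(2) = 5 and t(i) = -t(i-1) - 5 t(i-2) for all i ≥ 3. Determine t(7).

t(3) = -5 - 5(6) = -35
t(4) = -(-35) - 5(5) = 10
t(5) = -10 - 5(-35) = 165
t(6) = -165 - 5(10) = -215
t(7) = -(-215) - 5(165) = -610

-610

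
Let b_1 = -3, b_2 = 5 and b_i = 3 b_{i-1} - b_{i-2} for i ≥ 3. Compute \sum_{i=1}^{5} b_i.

198

b_3 = 3(5) - (-3) = 18
b_4 = 3(18) - 5 = 49
b_5 = 3(49) - 18 = 129
Sum = (-3) + 5 + 18 + 49 + 129 = 198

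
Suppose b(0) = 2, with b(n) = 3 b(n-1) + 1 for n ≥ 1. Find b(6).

1822

b(1) = 3·2 + 1 = 7
b(2) = 3·7 + 1 = 22
b(3) = 3·22 + 1 = 67
b(4) = 3·67 + 1 = 202
b(5) = 3·202 + 1 = 607
b(6) = 3·607 + 1 = 1822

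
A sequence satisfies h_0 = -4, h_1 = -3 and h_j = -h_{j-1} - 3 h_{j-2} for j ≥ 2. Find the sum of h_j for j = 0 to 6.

80

h_2 = -(-3) - 3(-4) = 15
h_3 = -15 - 3(-3) = -6
h_4 = -(-6) - 3(15) = -39
h_5 = -(-39) - 3(-6) = 57
h_6 = -57 - 3(-39) = 60
Sum = (-4) + (-3) + 15 + (-6) + (-39) + 57 + 60 = 80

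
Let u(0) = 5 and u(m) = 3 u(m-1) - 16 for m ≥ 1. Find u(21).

The fixed point is -16/(1 - 3) = 8, so u(m) - 8 = 3(u(m-1) - 8).
Hence u(m) = -3·3^m + 8.
u(21) = -3·3^{21} + 8 = -3·10460353203 + 8 = -31381059601.

-31381059601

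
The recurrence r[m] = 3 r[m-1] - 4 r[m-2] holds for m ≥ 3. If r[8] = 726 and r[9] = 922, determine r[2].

Rearranging, r[m-2] = (r[m] - 3 r[m-1]) / -4.
r[7] = (922 - 3(726)) / -4 = -1256/-4 = 314
r[6] = (726 - 3(314)) / -4 = -216/-4 = 54
r[5] = (314 - 3(54)) / -4 = 152/-4 = -38
r[4] = (54 - 3(-38)) / -4 = 168/-4 = -42
r[3] = (-38 - 3(-42)) / -4 = 88/-4 = -22
r[2] = (-42 - 3(-22)) / -4 = 24/-4 = -6

-6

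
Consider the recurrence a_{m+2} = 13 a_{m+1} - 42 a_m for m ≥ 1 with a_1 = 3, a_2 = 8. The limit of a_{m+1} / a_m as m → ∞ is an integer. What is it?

7

The characteristic equation is r^2 - 13r + 42 = 0, which factors as (r - 7)(r - 6) = 0.
So the roots are 7 and 6. Since |7| > |6| and the coefficient of 7^m is non-zero, the ratio tends to 7.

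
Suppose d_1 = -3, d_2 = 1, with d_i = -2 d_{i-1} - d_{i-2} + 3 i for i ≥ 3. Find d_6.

d_3 = -2(1) - (-3) + 9 = 10
d_4 = -2(10) - 1 + 12 = -9
d_5 = -2(-9) - 10 + 15 = 23
d_6 = -2(23) - (-9) + 18 = -19

-19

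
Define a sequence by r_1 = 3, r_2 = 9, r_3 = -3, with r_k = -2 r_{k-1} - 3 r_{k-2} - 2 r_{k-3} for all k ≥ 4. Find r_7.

-75

r_4 = -2*(-3) - 3*9 - 2*3 = -27
r_5 = -2*(-27) - 3*(-3) - 2*9 = 45
r_6 = -2*45 - 3*(-27) - 2*(-3) = -3
r_7 = -2*(-3) - 3*45 - 2*(-27) = -75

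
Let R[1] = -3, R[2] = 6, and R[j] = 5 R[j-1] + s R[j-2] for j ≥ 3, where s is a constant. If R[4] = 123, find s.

R[3] = 30 - 3s
R[4] = 150 - 9s
So 150 - 9s = 123, giving s = 3.

3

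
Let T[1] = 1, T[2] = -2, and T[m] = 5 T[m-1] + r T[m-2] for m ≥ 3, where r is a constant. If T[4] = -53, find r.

T[3] = -10 + r
T[4] = -50 + 3r
So -50 + 3r = -53, giving r = -1.

-1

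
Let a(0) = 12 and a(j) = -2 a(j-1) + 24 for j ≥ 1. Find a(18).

The fixed point is 24/(1 + 2) = 8, so a(j) - 8 = -2(a(j-1) - 8).
Hence a(j) = 4·(-2)^j + 8.
a(18) = 4·(-2)^{18} + 8 = 4·262144 + 8 = 1048584.

1048584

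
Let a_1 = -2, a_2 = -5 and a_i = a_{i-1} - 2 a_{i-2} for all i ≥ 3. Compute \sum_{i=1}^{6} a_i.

a_3 = (-5) - 2·(-2) = -1
a_4 = (-1) - 2·(-5) = 9
a_5 = 9 - 2·(-1) = 11
a_6 = 11 - 2·9 = -7
Sum = (-2) + (-5) + (-1) + 9 + 11 + (-7) = 5

5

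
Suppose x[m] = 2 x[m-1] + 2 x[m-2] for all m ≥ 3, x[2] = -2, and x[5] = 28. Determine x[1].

Let x[1] = y.
x[3] = -4 + 2y
x[4] = -12 + 4y
x[5] = -32 + 12y
So -32 + 12y = 28, giving y = 5.

5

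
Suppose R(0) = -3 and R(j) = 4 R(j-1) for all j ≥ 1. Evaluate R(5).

R(1) = 4(-3) = -12
R(2) = 4(-12) = -48
R(3) = 4(-48) = -192
R(4) = 4(-192) = -768
R(5) = 4(-768) = -3072

-3072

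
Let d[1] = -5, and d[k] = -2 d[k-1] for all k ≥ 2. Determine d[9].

d[2] = -2·(-5) = 10
d[3] = -2·10 = -20
d[4] = -2·(-20) = 40
d[5] = -2·40 = -80
d[6] = -2·(-80) = 160
d[7] = -2·160 = -320
d[8] = -2·(-320) = 640
d[9] = -2·640 = -1280

-1280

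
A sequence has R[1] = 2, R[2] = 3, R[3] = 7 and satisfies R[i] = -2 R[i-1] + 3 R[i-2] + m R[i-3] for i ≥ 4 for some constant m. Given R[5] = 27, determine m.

4

R[4] = -5 + 2m
R[5] = 31 - m
So 31 - m = 27, giving m = 4.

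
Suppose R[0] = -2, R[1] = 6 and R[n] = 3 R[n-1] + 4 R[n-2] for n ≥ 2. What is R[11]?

3355446

R[2] = 3·6 + 4·(-2) = 10
R[3] = 3·10 + 4·6 = 54
R[4] = 3·54 + 4·10 = 202
R[5] = 3·202 + 4·54 = 822
R[6] = 3·822 + 4·202 = 3274
R[7] = 3·3274 + 4·822 = 13110
R[8] = 3·13110 + 4·3274 = 52426
R[9] = 3·52426 + 4·13110 = 209718
R[10] = 3·209718 + 4·52426 = 838858
R[11] = 3·838858 + 4·209718 = 3355446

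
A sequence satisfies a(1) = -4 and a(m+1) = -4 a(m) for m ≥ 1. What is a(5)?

-1024

a(2) = -4(-4) = 16
a(3) = -4(16) = -64
a(4) = -4(-64) = 256
a(5) = -4(256) = -1024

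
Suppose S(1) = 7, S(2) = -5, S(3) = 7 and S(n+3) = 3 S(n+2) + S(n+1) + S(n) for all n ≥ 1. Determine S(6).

243

S(4) = 3·7 + (-5) + 7 = 23
S(5) = 3·23 + 7 + (-5) = 71
S(6) = 3·71 + 23 + 7 = 243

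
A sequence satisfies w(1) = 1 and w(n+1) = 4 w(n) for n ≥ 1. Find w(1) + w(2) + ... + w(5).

w(2) = 4*1 = 4
w(3) = 4*4 = 16
w(4) = 4*16 = 64
w(5) = 4*64 = 256
Sum = 1 + 4 + 16 + 64 + 256 = 341

341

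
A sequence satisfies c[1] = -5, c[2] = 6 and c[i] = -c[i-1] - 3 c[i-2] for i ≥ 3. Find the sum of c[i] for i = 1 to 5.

-17

c[3] = -6 - 3(-5) = 9
c[4] = -9 - 3(6) = -27
c[5] = -(-27) - 3(9) = 0
Sum = (-5) + 6 + 9 + (-27) + 0 = -17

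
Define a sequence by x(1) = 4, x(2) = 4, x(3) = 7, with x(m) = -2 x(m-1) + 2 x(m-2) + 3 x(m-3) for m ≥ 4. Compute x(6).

5

x(4) = -2·7 + 2·4 + 3·4 = 6
x(5) = -2·6 + 2·7 + 3·4 = 14
x(6) = -2·14 + 2·6 + 3·7 = 5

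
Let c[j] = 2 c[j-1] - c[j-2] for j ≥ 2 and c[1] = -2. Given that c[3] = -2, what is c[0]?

-2

Let c[0] = y.
c[2] = -4 - y
c[3] = -6 - 2y
So -6 - 2y = -2, giving y = -2.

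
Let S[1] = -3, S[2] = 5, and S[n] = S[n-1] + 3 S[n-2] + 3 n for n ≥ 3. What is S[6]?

S[3] = 5 + 3*(-3) + 9 = 5
S[4] = 5 + 3*5 + 12 = 32
S[5] = 32 + 3*5 + 15 = 62
S[6] = 62 + 3*32 + 18 = 176

176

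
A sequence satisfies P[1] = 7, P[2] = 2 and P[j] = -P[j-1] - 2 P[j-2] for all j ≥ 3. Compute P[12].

-108

P[3] = -2 - 2·7 = -16
P[4] = -(-16) - 2·2 = 12
P[5] = -12 - 2·(-16) = 20
P[6] = -20 - 2·12 = -44
P[7] = -(-44) - 2·20 = 4
P[8] = -4 - 2·(-44) = 84
P[9] = -84 - 2·4 = -92
P[10] = -(-92) - 2·84 = -76
P[11] = -(-76) - 2·(-92) = 260
P[12] = -260 - 2·(-76) = -108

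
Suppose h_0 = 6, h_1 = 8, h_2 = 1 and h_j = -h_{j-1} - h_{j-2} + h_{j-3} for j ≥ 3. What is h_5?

h_3 = -1 - 8 + 6 = -3
h_4 = -(-3) - 1 + 8 = 10
h_5 = -10 - (-3) + 1 = -6

-6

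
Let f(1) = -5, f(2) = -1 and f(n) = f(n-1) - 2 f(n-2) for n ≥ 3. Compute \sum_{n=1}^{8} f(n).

6

f(3) = (-1) - 2(-5) = 9
f(4) = 9 - 2(-1) = 11
f(5) = 11 - 2(9) = -7
f(6) = (-7) - 2(11) = -29
f(7) = (-29) - 2(-7) = -15
f(8) = (-15) - 2(-29) = 43
Sum = (-5) + (-1) + 9 + 11 + (-7) + (-29) + (-15) + 43 = 6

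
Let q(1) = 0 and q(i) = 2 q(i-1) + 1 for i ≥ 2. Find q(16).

32767

The fixed point is 1/(1 - 2) = -1, so q(i) + 1 = 2(q(i-1) + 1).
Hence q(i) = 1·2^{i-1} - 1.
q(16) = 1·2^{15} - 1 = 1·32768 - 1 = 32767.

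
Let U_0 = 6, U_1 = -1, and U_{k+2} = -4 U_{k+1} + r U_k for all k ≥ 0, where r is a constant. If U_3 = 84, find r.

-4

U_2 = 4 + 6r
U_3 = -16 - 25r
So -16 - 25r = 84, giving r = -4.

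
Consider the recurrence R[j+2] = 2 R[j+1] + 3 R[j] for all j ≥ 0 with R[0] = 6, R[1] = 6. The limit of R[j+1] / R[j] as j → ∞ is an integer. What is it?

The characteristic equation is r^2 - 2r - 3 = 0, which factors as (r - 3)(r + 1) = 0.
So the roots are 3 and -1. Since |3| > |-1| and the coefficient of 3^j is non-zero, the ratio tends to 3.

3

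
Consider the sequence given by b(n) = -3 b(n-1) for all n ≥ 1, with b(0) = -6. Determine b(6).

b(1) = -3*(-6) = 18
b(2) = -3*18 = -54
b(3) = -3*(-54) = 162
b(4) = -3*162 = -486
b(5) = -3*(-486) = 1458
b(6) = -3*1458 = -4374

-4374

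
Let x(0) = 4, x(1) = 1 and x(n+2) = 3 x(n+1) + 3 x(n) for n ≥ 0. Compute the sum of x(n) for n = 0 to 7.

13901

x(2) = 3*1 + 3*4 = 15
x(3) = 3*15 + 3*1 = 48
x(4) = 3*48 + 3*15 = 189
x(5) = 3*189 + 3*48 = 711
x(6) = 3*711 + 3*189 = 2700
x(7) = 3*2700 + 3*711 = 10233
Sum = 4 + 1 + 15 + 48 + 189 + 711 + 2700 + 10233 = 13901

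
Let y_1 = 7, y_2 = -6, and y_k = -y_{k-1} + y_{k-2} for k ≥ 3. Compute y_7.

y_3 = -(-6) + 7 = 13
y_4 = -13 + (-6) = -19
y_5 = -(-19) + 13 = 32
y_6 = -32 + (-19) = -51
y_7 = -(-51) + 32 = 83

83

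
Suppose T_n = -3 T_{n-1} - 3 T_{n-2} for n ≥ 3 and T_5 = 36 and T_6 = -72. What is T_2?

Rearranging, T_{n-2} = (T_n + 3 T_{n-1}) / -3.
T_4 = (-72 + 3(36)) / -3 = 36/-3 = -12
T_3 = (36 + 3(-12)) / -3 = 0/-3 = 0
T_2 = (-12 + 3(0)) / -3 = -12/-3 = 4

4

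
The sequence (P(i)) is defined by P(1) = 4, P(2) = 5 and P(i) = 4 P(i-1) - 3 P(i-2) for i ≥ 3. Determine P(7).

368

P(3) = 4·5 - 3·4 = 8
P(4) = 4·8 - 3·5 = 17
P(5) = 4·17 - 3·8 = 44
P(6) = 4·44 - 3·17 = 125
P(7) = 4·125 - 3·44 = 368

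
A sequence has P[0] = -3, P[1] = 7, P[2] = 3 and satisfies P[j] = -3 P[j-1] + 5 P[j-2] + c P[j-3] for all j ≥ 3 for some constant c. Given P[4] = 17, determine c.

5

P[3] = 26 - 3c
P[4] = -63 + 16c
So -63 + 16c = 17, giving c = 5.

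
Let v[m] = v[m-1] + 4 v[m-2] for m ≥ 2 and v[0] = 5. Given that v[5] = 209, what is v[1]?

Let v[1] = x.
v[2] = 20 + x
v[3] = 20 + 5x
v[4] = 100 + 9x
v[5] = 180 + 29x
So 180 + 29x = 209, giving x = 1.

1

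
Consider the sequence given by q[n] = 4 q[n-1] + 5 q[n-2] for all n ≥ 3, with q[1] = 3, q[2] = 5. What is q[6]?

q[3] = 4·5 + 5·3 = 35
q[4] = 4·35 + 5·5 = 165
q[5] = 4·165 + 5·35 = 835
q[6] = 4·835 + 5·165 = 4165

4165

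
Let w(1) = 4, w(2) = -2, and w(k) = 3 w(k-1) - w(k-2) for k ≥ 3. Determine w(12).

-62482

w(3) = 3(-2) - 4 = -10
w(4) = 3(-10) - (-2) = -28
w(5) = 3(-28) - (-10) = -74
w(6) = 3(-74) - (-28) = -194
w(7) = 3(-194) - (-74) = -508
w(8) = 3(-508) - (-194) = -1330
w(9) = 3(-1330) - (-508) = -3482
w(10) = 3(-3482) - (-1330) = -9116
w(11) = 3(-9116) - (-3482) = -23866
w(12) = 3(-23866) - (-9116) = -62482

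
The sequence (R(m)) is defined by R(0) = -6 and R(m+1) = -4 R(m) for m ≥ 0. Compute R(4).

-1536

R(1) = -4·(-6) = 24
R(2) = -4·24 = -96
R(3) = -4·(-96) = 384
R(4) = -4·384 = -1536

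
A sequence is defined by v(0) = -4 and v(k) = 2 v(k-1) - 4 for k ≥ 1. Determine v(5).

v(1) = 2(-4) - 4 = -12
v(2) = 2(-12) - 4 = -28
v(3) = 2(-28) - 4 = -60
v(4) = 2(-60) - 4 = -124
v(5) = 2(-124) - 4 = -252

-252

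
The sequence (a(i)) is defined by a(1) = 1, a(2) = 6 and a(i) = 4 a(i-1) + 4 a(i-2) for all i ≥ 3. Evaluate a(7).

15296

a(3) = 4(6) + 4(1) = 28
a(4) = 4(28) + 4(6) = 136
a(5) = 4(136) + 4(28) = 656
a(6) = 4(656) + 4(136) = 3168
a(7) = 4(3168) + 4(656) = 15296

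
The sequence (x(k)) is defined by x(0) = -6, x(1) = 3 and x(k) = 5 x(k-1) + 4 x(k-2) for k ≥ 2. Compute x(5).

-1137

x(2) = 5(3) + 4(-6) = -9
x(3) = 5(-9) + 4(3) = -33
x(4) = 5(-33) + 4(-9) = -201
x(5) = 5(-201) + 4(-33) = -1137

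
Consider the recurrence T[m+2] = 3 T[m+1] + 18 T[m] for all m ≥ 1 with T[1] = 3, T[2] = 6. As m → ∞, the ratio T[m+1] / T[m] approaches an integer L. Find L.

The characteristic equation is r^2 - 3r - 18 = 0, which factors as (r - 6)(r + 3) = 0.
So the roots are 6 and -3. Since |6| > |-3| and the coefficient of 6^m is non-zero, the ratio tends to 6.

6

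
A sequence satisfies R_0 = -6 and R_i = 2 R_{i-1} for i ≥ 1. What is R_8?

R_1 = 2(-6) = -12
R_2 = 2(-12) = -24
R_3 = 2(-24) = -48
R_4 = 2(-48) = -96
R_5 = 2(-96) = -192
R_6 = 2(-192) = -384
R_7 = 2(-384) = -768
R_8 = 2(-768) = -1536

-1536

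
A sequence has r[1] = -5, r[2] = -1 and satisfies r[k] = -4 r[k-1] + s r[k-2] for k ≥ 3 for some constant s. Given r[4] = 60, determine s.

r[3] = 4 - 5s
r[4] = -16 + 19s
So -16 + 19s = 60, giving s = 4.

4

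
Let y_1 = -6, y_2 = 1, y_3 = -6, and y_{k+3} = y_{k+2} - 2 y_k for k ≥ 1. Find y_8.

-4

y_4 = (-6) - 2*(-6) = 6
y_5 = 6 - 2*1 = 4
y_6 = 4 - 2*(-6) = 16
y_7 = 16 - 2*6 = 4
y_8 = 4 - 2*4 = -4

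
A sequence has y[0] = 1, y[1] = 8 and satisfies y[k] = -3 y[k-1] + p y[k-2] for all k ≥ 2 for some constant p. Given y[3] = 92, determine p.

4

y[2] = -24 + p
y[3] = 72 + 5p
So 72 + 5p = 92, giving p = 4.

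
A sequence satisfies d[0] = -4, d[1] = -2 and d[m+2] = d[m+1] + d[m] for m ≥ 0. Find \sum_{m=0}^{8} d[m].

d[2] = (-2) + (-4) = -6
d[3] = (-6) + (-2) = -8
d[4] = (-8) + (-6) = -14
d[5] = (-14) + (-8) = -22
d[6] = (-22) + (-14) = -36
d[7] = (-36) + (-22) = -58
d[8] = (-58) + (-36) = -94
Sum = (-4) + (-2) + (-6) + (-8) + (-14) + (-22) + (-36) + (-58) + (-94) = -244

-244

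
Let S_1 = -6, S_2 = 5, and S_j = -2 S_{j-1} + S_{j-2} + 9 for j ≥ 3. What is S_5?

-54

S_3 = -2·5 + (-6) + 9 = -7
S_4 = -2·(-7) + 5 + 9 = 28
S_5 = -2·28 + (-7) + 9 = -54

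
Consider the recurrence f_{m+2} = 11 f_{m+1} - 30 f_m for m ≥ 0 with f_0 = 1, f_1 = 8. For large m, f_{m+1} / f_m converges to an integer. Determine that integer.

6

The characteristic equation is r^2 - 11r + 30 = 0, which factors as (r - 6)(r - 5) = 0.
So the roots are 6 and 5. Since |6| > |5| and the coefficient of 6^m is non-zero, the ratio tends to 6.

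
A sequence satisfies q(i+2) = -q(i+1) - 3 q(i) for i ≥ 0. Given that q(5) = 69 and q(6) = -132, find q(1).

Rearranging, q(i-2) = (q(i) + q(i-1)) / -3.
q(4) = (-132 + 69) / -3 = -63/-3 = 21
q(3) = (69 + 21) / -3 = 90/-3 = -30
q(2) = (21 + (-30)) / -3 = -9/-3 = 3
q(1) = (-30 + 3) / -3 = -27/-3 = 9

9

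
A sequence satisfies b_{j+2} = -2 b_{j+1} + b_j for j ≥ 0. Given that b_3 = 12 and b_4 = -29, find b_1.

Rearranging, b_{j-2} = b_j + 2 b_{j-1}.
b_2 = -29 + 2·12 = -5
b_1 = 12 + 2·(-5) = 2

2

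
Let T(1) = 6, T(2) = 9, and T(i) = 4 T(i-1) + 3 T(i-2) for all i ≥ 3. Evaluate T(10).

2452761

T(3) = 4(9) + 3(6) = 54
T(4) = 4(54) + 3(9) = 243
T(5) = 4(243) + 3(54) = 1134
T(6) = 4(1134) + 3(243) = 5265
T(7) = 4(5265) + 3(1134) = 24462
T(8) = 4(24462) + 3(5265) = 113643
T(9) = 4(113643) + 3(24462) = 527958
T(10) = 4(527958) + 3(113643) = 2452761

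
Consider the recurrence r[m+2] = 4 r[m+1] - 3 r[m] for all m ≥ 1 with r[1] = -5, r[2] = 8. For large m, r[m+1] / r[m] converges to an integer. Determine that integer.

3

The characteristic equation is r^2 - 4r + 3 = 0, which factors as (r - 3)(r - 1) = 0.
So the roots are 3 and 1. Since |3| > |1| and the coefficient of 3^m is non-zero, the ratio tends to 3.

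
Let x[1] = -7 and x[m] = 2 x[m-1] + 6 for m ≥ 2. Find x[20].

-524294

The fixed point is 6/(1 - 2) = -6, so x[m] + 6 = 2(x[m-1] + 6).
Hence x[m] = -1·2^{m-1} - 6.
x[20] = -1·2^{19} - 6 = -1·524288 - 6 = -524294.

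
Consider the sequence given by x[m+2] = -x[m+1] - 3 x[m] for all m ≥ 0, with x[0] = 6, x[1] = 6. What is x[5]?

-84

x[2] = -6 - 3*6 = -24
x[3] = -(-24) - 3*6 = 6
x[4] = -6 - 3*(-24) = 66
x[5] = -66 - 3*6 = -84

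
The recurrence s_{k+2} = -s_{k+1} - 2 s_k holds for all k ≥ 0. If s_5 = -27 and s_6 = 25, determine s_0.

5

Rearranging, s_{k-2} = (s_k + s_{k-1}) / -2.
s_4 = (25 + (-27)) / -2 = -2/-2 = 1
s_3 = (-27 + 1) / -2 = -26/-2 = 13
s_2 = (1 + 13) / -2 = 14/-2 = -7
s_1 = (13 + (-7)) / -2 = 6/-2 = -3
s_0 = (-7 + (-3)) / -2 = -10/-2 = 5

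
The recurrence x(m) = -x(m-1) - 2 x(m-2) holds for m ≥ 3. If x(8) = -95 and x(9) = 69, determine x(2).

-5

Rearranging, x(m-2) = (x(m) + x(m-1)) / -2.
x(7) = (69 + (-95)) / -2 = -26/-2 = 13
x(6) = (-95 + 13) / -2 = -82/-2 = 41
x(5) = (13 + 41) / -2 = 54/-2 = -27
x(4) = (41 + (-27)) / -2 = 14/-2 = -7
x(3) = (-27 + (-7)) / -2 = -34/-2 = 17
x(2) = (-7 + 17) / -2 = 10/-2 = -5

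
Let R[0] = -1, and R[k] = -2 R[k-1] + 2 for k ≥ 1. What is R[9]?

854

R[1] = -2*(-1) + 2 = 4
R[2] = -2*4 + 2 = -6
R[3] = -2*(-6) + 2 = 14
R[4] = -2*14 + 2 = -26
R[5] = -2*(-26) + 2 = 54
R[6] = -2*54 + 2 = -106
R[7] = -2*(-106) + 2 = 214
R[8] = -2*214 + 2 = -426
R[9] = -2*(-426) + 2 = 854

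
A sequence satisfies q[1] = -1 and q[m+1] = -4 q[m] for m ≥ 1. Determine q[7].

q[2] = -4·(-1) = 4
q[3] = -4·4 = -16
q[4] = -4·(-16) = 64
q[5] = -4·64 = -256
q[6] = -4·(-256) = 1024
q[7] = -4·1024 = -4096

-4096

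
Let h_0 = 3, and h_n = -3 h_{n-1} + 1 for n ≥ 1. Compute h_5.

h_1 = -3·3 + 1 = -8
h_2 = -3·(-8) + 1 = 25
h_3 = -3·25 + 1 = -74
h_4 = -3·(-74) + 1 = 223
h_5 = -3·223 + 1 = -668

-668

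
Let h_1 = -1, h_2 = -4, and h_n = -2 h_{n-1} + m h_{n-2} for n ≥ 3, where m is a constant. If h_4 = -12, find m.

-2

h_3 = 8 - m
h_4 = -16 - 2m
So -16 - 2m = -12, giving m = -2.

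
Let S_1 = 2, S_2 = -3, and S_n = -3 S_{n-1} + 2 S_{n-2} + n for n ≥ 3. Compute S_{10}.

S_3 = -3*(-3) + 2*2 + 3 = 16
S_4 = -3*16 + 2*(-3) + 4 = -50
S_5 = -3*(-50) + 2*16 + 5 = 187
S_6 = -3*187 + 2*(-50) + 6 = -655
S_7 = -3*(-655) + 2*187 + 7 = 2346
S_8 = -3*2346 + 2*(-655) + 8 = -8340
S_9 = -3*(-8340) + 2*2346 + 9 = 29721
S_{10} = -3*29721 + 2*(-8340) + 10 = -105833

-105833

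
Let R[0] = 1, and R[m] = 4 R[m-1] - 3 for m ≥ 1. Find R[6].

R[1] = 4·1 - 3 = 1
R[2] = 4·1 - 3 = 1
R[3] = 4·1 - 3 = 1
R[4] = 4·1 - 3 = 1
R[5] = 4·1 - 3 = 1
R[6] = 4·1 - 3 = 1

1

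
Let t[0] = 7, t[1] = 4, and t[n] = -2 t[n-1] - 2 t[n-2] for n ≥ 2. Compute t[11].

576

t[2] = -2·4 - 2·7 = -22
t[3] = -2·(-22) - 2·4 = 36
t[4] = -2·36 - 2·(-22) = -28
t[5] = -2·(-28) - 2·36 = -16
t[6] = -2·(-16) - 2·(-28) = 88
t[7] = -2·88 - 2·(-16) = -144
t[8] = -2·(-144) - 2·88 = 112
t[9] = -2·112 - 2·(-144) = 64
t[10] = -2·64 - 2·112 = -352
t[11] = -2·(-352) - 2·64 = 576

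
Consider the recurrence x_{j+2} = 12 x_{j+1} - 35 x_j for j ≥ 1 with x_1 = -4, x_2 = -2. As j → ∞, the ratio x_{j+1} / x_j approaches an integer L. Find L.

7

The characteristic equation is r^2 - 12r + 35 = 0, which factors as (r - 7)(r - 5) = 0.
So the roots are 7 and 5. Since |7| > |5| and the coefficient of 7^j is non-zero, the ratio tends to 7.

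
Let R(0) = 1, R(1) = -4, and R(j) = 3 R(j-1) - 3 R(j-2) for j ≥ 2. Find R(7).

R(2) = 3(-4) - 3(1) = -15
R(3) = 3(-15) - 3(-4) = -33
R(4) = 3(-33) - 3(-15) = -54
R(5) = 3(-54) - 3(-33) = -63
R(6) = 3(-63) - 3(-54) = -27
R(7) = 3(-27) - 3(-63) = 108

108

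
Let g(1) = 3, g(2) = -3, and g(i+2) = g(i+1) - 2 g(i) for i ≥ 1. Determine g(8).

-51

g(3) = (-3) - 2(3) = -9
g(4) = (-9) - 2(-3) = -3
g(5) = (-3) - 2(-9) = 15
g(6) = 15 - 2(-3) = 21
g(7) = 21 - 2(15) = -9
g(8) = (-9) - 2(21) = -51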